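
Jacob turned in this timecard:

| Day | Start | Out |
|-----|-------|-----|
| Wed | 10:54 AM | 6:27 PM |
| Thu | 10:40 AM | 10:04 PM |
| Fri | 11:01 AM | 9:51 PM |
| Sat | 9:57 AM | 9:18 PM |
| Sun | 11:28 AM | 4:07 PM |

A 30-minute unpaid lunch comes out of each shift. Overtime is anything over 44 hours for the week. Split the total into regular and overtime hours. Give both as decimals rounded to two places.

Wed: 10:54 AM–6:27 PM = 7 h 33 min; less 30 min break → 7 h 3 min
Thu: 10:40 AM–10:04 PM = 11 h 24 min; less 30 min break → 10 h 54 min
Fri: 11:01 AM–9:51 PM = 10 h 50 min; less 30 min break → 10 h 20 min
Sat: 9:57 AM–9:18 PM = 11 h 21 min; less 30 min break → 10 h 51 min
Sun: 11:28 AM–4:07 PM = 4 h 39 min; less 30 min break → 4 h 9 min
Total worked: 43 h 17 min = 43.28 h.
Threshold 44 h → overtime 0 h 0 min, regular 43 h 17 min.

Regular 43.28 hours, overtime 0.00 hours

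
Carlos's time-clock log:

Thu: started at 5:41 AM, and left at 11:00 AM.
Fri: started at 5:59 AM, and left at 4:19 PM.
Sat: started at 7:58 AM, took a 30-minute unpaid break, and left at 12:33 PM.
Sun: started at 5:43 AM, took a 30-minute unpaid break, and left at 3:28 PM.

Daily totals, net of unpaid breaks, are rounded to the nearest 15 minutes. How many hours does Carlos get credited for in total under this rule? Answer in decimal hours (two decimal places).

28.75 hours

Thu: 5:41 AM–11:00 AM = 5 h 19 min → rounds to 5 h 15 min
Fri: 5:59 AM–4:19 PM = 10 h 20 min → rounds to 10 h 15 min
Sat: 7:58 AM–12:33 PM = 4 h 35 min − 30 min = 4 h 5 min → rounds to 4 h 0 min
Sun: 5:43 AM–3:28 PM = 9 h 45 min − 30 min = 9 h 15 min → rounds to 9 h 15 min
Total credited: 28 h 45 min.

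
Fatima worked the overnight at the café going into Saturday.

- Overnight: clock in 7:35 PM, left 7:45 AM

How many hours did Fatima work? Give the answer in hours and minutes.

Overnight: 7:35 PM → midnight = 4 h 25 min; midnight → 7:45 AM = 7 h 45 min; span 12 h 10 min

12 h 10 min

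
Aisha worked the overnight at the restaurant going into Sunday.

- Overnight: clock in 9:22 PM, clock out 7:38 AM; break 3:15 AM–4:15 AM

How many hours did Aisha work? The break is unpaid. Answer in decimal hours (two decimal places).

9.27 hours

Overnight: 9:22 PM → midnight = 2 h 38 min; midnight → 7:38 AM = 7 h 38 min; span 10 h 16 min; less 60 min break → 9 h 16 min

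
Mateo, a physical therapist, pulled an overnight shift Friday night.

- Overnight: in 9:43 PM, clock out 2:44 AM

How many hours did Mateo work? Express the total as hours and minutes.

5 h 1 min

Overnight: 9:43 PM → midnight = 2 h 17 min; midnight → 2:44 AM = 2 h 44 min; span 5 h 1 min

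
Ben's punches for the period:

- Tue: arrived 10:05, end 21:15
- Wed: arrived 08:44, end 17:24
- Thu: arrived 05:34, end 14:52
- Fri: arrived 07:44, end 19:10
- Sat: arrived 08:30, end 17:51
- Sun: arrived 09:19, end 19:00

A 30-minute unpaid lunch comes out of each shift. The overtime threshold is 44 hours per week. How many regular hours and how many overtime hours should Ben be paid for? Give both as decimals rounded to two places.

Regular 44.00 hours, overtime 12.60 hours

Tue: 10:05–21:15 = 11 h 10 min; less 30 min break → 10 h 40 min
Wed: 08:44–17:24 = 8 h 40 min; less 30 min break → 8 h 10 min
Thu: 05:34–14:52 = 9 h 18 min; less 30 min break → 8 h 48 min
Fri: 07:44–19:10 = 11 h 26 min; less 30 min break → 10 h 56 min
Sat: 08:30–17:51 = 9 h 21 min; less 30 min break → 8 h 51 min
Sun: 09:19–19:00 = 9 h 41 min; less 30 min break → 9 h 11 min
Total worked: 56 h 36 min = 56.60 h.
Threshold 44 h → overtime 12 h 36 min, regular 44 h 0 min.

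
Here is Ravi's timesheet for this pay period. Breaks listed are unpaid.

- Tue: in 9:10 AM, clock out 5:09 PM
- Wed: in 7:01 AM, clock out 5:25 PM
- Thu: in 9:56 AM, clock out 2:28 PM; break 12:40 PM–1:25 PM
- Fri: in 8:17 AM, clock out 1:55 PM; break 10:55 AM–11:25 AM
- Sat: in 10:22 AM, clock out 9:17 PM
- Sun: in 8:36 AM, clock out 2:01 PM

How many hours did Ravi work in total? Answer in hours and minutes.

Tue: 9:10 AM–5:09 PM = 7 h 59 min
Wed: 7:01 AM–5:25 PM = 10 h 24 min
Thu: 9:56 AM–2:28 PM = 4 h 32 min; less 45 min break → 3 h 47 min
Fri: 8:17 AM–1:55 PM = 5 h 38 min; less 30 min break → 5 h 8 min
Sat: 10:22 AM–9:17 PM = 10 h 55 min
Sun: 8:36 AM–2:01 PM = 5 h 25 min
Total: 7 h 59 min + 10 h 24 min + 3 h 47 min + 5 h 8 min + 10 h 55 min + 5 h 25 min = 43 h 38 min.

43 h 38 min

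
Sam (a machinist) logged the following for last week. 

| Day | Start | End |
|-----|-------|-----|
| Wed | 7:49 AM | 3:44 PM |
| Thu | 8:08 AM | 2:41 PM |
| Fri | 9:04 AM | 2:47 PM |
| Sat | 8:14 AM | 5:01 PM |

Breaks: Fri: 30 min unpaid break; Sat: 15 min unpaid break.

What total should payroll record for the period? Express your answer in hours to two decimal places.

Wed: 7:49 AM–3:44 PM = 7 h 55 min
Thu: 8:08 AM–2:41 PM = 6 h 33 min
Fri: 9:04 AM–2:47 PM = 5 h 43 min; less 30 min break → 5 h 13 min
Sat: 8:14 AM–5:01 PM = 8 h 47 min; less 15 min break → 8 h 32 min
Total: 7 h 55 min + 6 h 33 min + 5 h 13 min + 8 h 32 min = 28 h 13 min.

28.22 hours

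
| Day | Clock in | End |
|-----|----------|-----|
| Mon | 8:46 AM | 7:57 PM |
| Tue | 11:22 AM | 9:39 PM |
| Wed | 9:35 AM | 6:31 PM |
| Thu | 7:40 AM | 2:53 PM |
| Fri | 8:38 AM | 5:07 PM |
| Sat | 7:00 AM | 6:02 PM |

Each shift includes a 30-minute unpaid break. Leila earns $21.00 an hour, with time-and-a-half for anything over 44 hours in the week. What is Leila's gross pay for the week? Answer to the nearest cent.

Mon: 8:46 AM–7:57 PM = 11 h 11 min; less 30 min break → 10 h 41 min
Tue: 11:22 AM–9:39 PM = 10 h 17 min; less 30 min break → 9 h 47 min
Wed: 9:35 AM–6:31 PM = 8 h 56 min; less 30 min break → 8 h 26 min
Thu: 7:40 AM–2:53 PM = 7 h 13 min; less 30 min break → 6 h 43 min
Fri: 8:38 AM–5:07 PM = 8 h 29 min; less 30 min break → 7 h 59 min
Sat: 7:00 AM–6:02 PM = 11 h 2 min; less 30 min break → 10 h 32 min
Total worked: 54 h 8 min = 3248 min.
Regular 44 h 0 min = 2640 min at $21.00/h; overtime 10 h 8 min = 608 min at $31.50/h.
Pay = (2640 × $21.00 + 608 × $31.50) ÷ 60 = $1243.20.

$1243.20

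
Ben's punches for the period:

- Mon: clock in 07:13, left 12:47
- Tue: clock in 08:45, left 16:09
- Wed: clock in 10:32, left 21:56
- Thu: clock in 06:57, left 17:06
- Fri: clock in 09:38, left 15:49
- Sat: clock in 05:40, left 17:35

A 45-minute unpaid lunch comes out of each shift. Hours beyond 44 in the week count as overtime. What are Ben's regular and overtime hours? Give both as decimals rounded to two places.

Regular 44.00 hours, overtime 4.12 hours

Mon: 07:13–12:47 = 5 h 34 min; less 45 min break → 4 h 49 min
Tue: 08:45–16:09 = 7 h 24 min; less 45 min break → 6 h 39 min
Wed: 10:32–21:56 = 11 h 24 min; less 45 min break → 10 h 39 min
Thu: 06:57–17:06 = 10 h 9 min; less 45 min break → 9 h 24 min
Fri: 09:38–15:49 = 6 h 11 min; less 45 min break → 5 h 26 min
Sat: 05:40–17:35 = 11 h 55 min; less 45 min break → 11 h 10 min
Total worked: 48 h 7 min = 48.12 h.
Threshold 44 h → overtime 4 h 7 min, regular 44 h 0 min.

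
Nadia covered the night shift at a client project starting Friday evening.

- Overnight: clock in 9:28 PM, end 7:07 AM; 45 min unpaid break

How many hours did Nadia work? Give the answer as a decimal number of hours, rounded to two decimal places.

8.90 hours

Overnight: 9:28 PM → midnight = 2 h 32 min; midnight → 7:07 AM = 7 h 7 min; span 9 h 39 min; less 45 min break → 8 h 54 min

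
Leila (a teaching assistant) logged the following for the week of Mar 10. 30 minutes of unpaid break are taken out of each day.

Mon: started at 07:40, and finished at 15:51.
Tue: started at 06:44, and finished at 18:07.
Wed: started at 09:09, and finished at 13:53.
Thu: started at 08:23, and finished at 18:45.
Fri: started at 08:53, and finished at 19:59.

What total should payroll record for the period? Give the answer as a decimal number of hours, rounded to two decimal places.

Mon: 07:40–15:51 = 8 h 11 min; less 30 min break → 7 h 41 min
Tue: 06:44–18:07 = 11 h 23 min; less 30 min break → 10 h 53 min
Wed: 09:09–13:53 = 4 h 44 min; less 30 min break → 4 h 14 min
Thu: 08:23–18:45 = 10 h 22 min; less 30 min break → 9 h 52 min
Fri: 08:53–19:59 = 11 h 6 min; less 30 min break → 10 h 36 min
Total: 7 h 41 min + 10 h 53 min + 4 h 14 min + 9 h 52 min + 10 h 36 min = 43 h 16 min.

43.27 hours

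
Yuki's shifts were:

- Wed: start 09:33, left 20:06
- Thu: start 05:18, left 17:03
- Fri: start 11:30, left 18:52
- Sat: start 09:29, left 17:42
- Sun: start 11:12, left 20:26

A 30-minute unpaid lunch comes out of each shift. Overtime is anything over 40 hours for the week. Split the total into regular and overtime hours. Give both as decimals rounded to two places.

Wed: 09:33–20:06 = 10 h 33 min; less 30 min break → 10 h 3 min
Thu: 05:18–17:03 = 11 h 45 min; less 30 min break → 11 h 15 min
Fri: 11:30–18:52 = 7 h 22 min; less 30 min break → 6 h 52 min
Sat: 09:29–17:42 = 8 h 13 min; less 30 min break → 7 h 43 min
Sun: 11:12–20:26 = 9 h 14 min; less 30 min break → 8 h 44 min
Total worked: 44 h 37 min = 44.62 h.
Threshold 40 h → overtime 4 h 37 min, regular 40 h 0 min.

Regular 40.00 hours, overtime 4.62 hours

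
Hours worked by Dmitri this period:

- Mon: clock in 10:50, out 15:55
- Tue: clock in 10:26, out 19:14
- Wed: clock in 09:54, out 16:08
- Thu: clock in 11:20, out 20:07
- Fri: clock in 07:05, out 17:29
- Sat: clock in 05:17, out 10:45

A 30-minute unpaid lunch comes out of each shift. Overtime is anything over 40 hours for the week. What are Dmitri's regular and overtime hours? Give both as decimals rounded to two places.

Regular 40.00 hours, overtime 1.77 hours

Mon: 10:50–15:55 = 5 h 5 min; less 30 min break → 4 h 35 min
Tue: 10:26–19:14 = 8 h 48 min; less 30 min break → 8 h 18 min
Wed: 09:54–16:08 = 6 h 14 min; less 30 min break → 5 h 44 min
Thu: 11:20–20:07 = 8 h 47 min; less 30 min break → 8 h 17 min
Fri: 07:05–17:29 = 10 h 24 min; less 30 min break → 9 h 54 min
Sat: 05:17–10:45 = 5 h 28 min; less 30 min break → 4 h 58 min
Total worked: 41 h 46 min = 41.77 h.
Threshold 40 h → overtime 1 h 46 min, regular 40 h 0 min.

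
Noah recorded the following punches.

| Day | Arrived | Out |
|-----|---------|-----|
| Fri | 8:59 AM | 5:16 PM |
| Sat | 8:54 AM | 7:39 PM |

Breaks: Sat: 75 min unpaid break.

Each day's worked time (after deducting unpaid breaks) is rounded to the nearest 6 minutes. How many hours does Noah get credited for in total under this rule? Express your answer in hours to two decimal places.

17.80 hours

Fri: 8:59 AM–5:16 PM = 8 h 17 min → rounds to 8 h 18 min
Sat: 8:54 AM–7:39 PM = 10 h 45 min − 75 min = 9 h 30 min → rounds to 9 h 30 min
Total credited: 17 h 48 min.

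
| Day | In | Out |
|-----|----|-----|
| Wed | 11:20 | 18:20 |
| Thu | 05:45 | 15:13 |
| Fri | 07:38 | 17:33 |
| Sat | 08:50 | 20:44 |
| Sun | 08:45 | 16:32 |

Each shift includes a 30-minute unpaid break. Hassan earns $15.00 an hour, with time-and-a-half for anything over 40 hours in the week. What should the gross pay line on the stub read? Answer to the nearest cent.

$680.25

Wed: 11:20–18:20 = 7 h 0 min; less 30 min break → 6 h 30 min
Thu: 05:45–15:13 = 9 h 28 min; less 30 min break → 8 h 58 min
Fri: 07:38–17:33 = 9 h 55 min; less 30 min break → 9 h 25 min
Sat: 08:50–20:44 = 11 h 54 min; less 30 min break → 11 h 24 min
Sun: 08:45–16:32 = 7 h 47 min; less 30 min break → 7 h 17 min
Total worked: 43 h 34 min = 2614 min.
Regular 40 h 0 min = 2400 min at $15.00/h; overtime 3 h 34 min = 214 min at $22.50/h.
Pay = (2400 × $15.00 + 214 × $22.50) ÷ 60 = $680.25.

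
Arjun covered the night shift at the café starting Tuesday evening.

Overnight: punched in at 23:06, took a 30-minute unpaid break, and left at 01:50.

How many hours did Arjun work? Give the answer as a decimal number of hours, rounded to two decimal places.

2.23 hours

Overnight: 23:06 → midnight = 0 h 54 min; midnight → 01:50 = 1 h 50 min; span 2 h 44 min; less 30 min break → 2 h 14 min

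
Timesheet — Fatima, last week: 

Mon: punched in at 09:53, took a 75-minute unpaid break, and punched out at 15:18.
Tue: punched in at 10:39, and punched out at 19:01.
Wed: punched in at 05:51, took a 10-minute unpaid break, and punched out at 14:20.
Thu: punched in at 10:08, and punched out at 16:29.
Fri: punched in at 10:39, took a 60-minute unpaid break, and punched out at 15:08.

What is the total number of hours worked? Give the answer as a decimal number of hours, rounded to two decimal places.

30.68 hours

Mon: 09:53–15:18 = 5 h 25 min; less 75 min break → 4 h 10 min
Tue: 10:39–19:01 = 8 h 22 min
Wed: 05:51–14:20 = 8 h 29 min; less 10 min break → 8 h 19 min
Thu: 10:08–16:29 = 6 h 21 min
Fri: 10:39–15:08 = 4 h 29 min; less 60 min break → 3 h 29 min
Total: 4 h 10 min + 8 h 22 min + 8 h 19 min + 6 h 21 min + 3 h 29 min = 30 h 41 min.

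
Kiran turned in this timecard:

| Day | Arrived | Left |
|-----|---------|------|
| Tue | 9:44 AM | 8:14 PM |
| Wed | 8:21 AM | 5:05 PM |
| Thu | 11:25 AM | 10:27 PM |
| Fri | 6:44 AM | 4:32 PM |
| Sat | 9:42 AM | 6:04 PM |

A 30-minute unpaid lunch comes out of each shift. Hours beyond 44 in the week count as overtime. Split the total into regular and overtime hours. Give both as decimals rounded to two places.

Tue: 9:44 AM–8:14 PM = 10 h 30 min; less 30 min break → 10 h 0 min
Wed: 8:21 AM–5:05 PM = 8 h 44 min; less 30 min break → 8 h 14 min
Thu: 11:25 AM–10:27 PM = 11 h 2 min; less 30 min break → 10 h 32 min
Fri: 6:44 AM–4:32 PM = 9 h 48 min; less 30 min break → 9 h 18 min
Sat: 9:42 AM–6:04 PM = 8 h 22 min; less 30 min break → 7 h 52 min
Total worked: 45 h 56 min = 45.93 h.
Threshold 44 h → overtime 1 h 56 min, regular 44 h 0 min.

Regular 44.00 hours, overtime 1.93 hours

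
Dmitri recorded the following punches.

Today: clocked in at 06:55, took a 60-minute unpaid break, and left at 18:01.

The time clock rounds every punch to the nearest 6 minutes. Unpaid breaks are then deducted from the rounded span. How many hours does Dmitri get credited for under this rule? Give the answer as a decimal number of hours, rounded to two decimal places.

Today: in 06:55→06:54, out 18:01→18:00; 11 h 6 min − 60 min = 10 h 6 min

10.10 hours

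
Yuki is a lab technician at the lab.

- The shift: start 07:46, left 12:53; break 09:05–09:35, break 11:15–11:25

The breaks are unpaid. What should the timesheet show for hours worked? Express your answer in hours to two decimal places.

4.45 hours

The shift: 07:46–12:53 = 5 h 7 min; less 40 min break → 4 h 27 min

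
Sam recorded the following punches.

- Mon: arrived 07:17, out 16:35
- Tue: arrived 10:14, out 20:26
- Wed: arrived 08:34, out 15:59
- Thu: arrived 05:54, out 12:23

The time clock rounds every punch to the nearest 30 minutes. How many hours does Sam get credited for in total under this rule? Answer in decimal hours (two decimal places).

Mon: in 07:17→07:30, out 16:35→16:30; 9 h 0 min
Tue: in 10:14→10:00, out 20:26→20:30; 10 h 30 min
Wed: in 08:34→08:30, out 15:59→16:00; 7 h 30 min
Thu: in 05:54→06:00, out 12:23→12:30; 6 h 30 min
Total credited: 33 h 30 min.

33.50 hours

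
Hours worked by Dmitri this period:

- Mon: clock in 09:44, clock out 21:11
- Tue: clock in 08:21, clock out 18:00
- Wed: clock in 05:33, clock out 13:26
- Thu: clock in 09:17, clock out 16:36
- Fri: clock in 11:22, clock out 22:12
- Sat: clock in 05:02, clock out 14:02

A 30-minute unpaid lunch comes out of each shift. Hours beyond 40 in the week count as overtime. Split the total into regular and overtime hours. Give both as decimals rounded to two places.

Regular 40.00 hours, overtime 13.13 hours

Mon: 09:44–21:11 = 11 h 27 min; less 30 min break → 10 h 57 min
Tue: 08:21–18:00 = 9 h 39 min; less 30 min break → 9 h 9 min
Wed: 05:33–13:26 = 7 h 53 min; less 30 min break → 7 h 23 min
Thu: 09:17–16:36 = 7 h 19 min; less 30 min break → 6 h 49 min
Fri: 11:22–22:12 = 10 h 50 min; less 30 min break → 10 h 20 min
Sat: 05:02–14:02 = 9 h 0 min; less 30 min break → 8 h 30 min
Total worked: 53 h 8 min = 53.13 h.
Threshold 40 h → overtime 13 h 8 min, regular 40 h 0 min.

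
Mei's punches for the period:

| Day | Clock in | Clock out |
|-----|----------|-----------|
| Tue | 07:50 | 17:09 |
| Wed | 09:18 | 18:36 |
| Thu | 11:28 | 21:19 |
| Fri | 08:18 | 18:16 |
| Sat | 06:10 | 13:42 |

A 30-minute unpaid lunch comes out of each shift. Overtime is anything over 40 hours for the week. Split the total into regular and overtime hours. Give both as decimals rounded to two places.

Tue: 07:50–17:09 = 9 h 19 min; less 30 min break → 8 h 49 min
Wed: 09:18–18:36 = 9 h 18 min; less 30 min break → 8 h 48 min
Thu: 11:28–21:19 = 9 h 51 min; less 30 min break → 9 h 21 min
Fri: 08:18–18:16 = 9 h 58 min; less 30 min break → 9 h 28 min
Sat: 06:10–13:42 = 7 h 32 min; less 30 min break → 7 h 2 min
Total worked: 43 h 28 min = 43.47 h.
Threshold 40 h → overtime 3 h 28 min, regular 40 h 0 min.

Regular 40.00 hours, overtime 3.47 hours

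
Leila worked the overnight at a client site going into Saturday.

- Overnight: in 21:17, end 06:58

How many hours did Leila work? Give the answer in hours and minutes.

9 h 41 min

Overnight: 21:17 → midnight = 2 h 43 min; midnight → 06:58 = 6 h 58 min; span 9 h 41 min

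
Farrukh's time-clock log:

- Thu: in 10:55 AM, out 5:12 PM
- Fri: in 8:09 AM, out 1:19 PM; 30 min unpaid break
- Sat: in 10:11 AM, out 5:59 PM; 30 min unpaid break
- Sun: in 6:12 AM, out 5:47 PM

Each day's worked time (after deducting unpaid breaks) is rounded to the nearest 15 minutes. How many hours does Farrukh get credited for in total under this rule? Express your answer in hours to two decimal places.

Thu: 10:55 AM–5:12 PM = 6 h 17 min → rounds to 6 h 15 min
Fri: 8:09 AM–1:19 PM = 5 h 10 min − 30 min = 4 h 40 min → rounds to 4 h 45 min
Sat: 10:11 AM–5:59 PM = 7 h 48 min − 30 min = 7 h 18 min → rounds to 7 h 15 min
Sun: 6:12 AM–5:47 PM = 11 h 35 min → rounds to 11 h 30 min
Total credited: 29 h 45 min.

29.75 hours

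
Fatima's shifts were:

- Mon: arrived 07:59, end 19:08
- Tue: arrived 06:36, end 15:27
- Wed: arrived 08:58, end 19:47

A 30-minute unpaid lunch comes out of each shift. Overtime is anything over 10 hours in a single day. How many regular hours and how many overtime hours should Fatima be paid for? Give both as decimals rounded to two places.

Mon: 07:59–19:08 = 11 h 9 min; less 30 min break → 10 h 39 min
Tue: 06:36–15:27 = 8 h 51 min; less 30 min break → 8 h 21 min
Wed: 08:58–19:47 = 10 h 49 min; less 30 min break → 10 h 19 min
Mon reg 10 h 0 min / OT 0 h 39 min; Tue reg 8 h 21 min / OT 0 h 0 min; Wed reg 10 h 0 min / OT 0 h 19 min.
Totals: regular 28 h 21 min, overtime 0 h 58 min.

Regular 28.35 hours, overtime 0.97 hours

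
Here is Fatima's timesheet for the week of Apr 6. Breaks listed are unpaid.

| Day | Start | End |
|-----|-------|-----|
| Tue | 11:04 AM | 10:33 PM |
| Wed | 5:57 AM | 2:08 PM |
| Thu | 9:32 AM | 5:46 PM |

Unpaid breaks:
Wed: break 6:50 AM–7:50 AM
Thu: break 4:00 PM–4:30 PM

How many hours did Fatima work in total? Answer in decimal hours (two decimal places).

26.40 hours

Tue: 11:04 AM–10:33 PM = 11 h 29 min
Wed: 5:57 AM–2:08 PM = 8 h 11 min; less 60 min break → 7 h 11 min
Thu: 9:32 AM–5:46 PM = 8 h 14 min; less 30 min break → 7 h 44 min
Total: 11 h 29 min + 7 h 11 min + 7 h 44 min = 26 h 24 min.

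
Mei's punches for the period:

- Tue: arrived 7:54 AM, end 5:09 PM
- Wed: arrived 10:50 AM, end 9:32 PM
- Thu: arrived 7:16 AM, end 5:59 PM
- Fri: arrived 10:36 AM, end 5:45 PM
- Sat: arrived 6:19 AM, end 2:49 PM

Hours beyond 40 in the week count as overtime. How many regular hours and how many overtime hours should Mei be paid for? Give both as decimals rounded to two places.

Tue: 7:54 AM–5:09 PM = 9 h 15 min
Wed: 10:50 AM–9:32 PM = 10 h 42 min
Thu: 7:16 AM–5:59 PM = 10 h 43 min
Fri: 10:36 AM–5:45 PM = 7 h 9 min
Sat: 6:19 AM–2:49 PM = 8 h 30 min
Total worked: 46 h 19 min = 46.32 h.
Threshold 40 h → overtime 6 h 19 min, regular 40 h 0 min.

Regular 40.00 hours, overtime 6.32 hours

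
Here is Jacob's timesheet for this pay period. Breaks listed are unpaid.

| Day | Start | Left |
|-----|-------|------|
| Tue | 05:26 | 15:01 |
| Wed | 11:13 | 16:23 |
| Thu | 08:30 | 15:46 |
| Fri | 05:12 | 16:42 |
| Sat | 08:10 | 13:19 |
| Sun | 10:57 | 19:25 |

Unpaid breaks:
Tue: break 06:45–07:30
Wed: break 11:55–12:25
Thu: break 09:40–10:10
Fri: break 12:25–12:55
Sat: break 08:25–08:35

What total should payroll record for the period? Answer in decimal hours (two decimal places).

Tue: 05:26–15:01 = 9 h 35 min; less 45 min break → 8 h 50 min
Wed: 11:13–16:23 = 5 h 10 min; less 30 min break → 4 h 40 min
Thu: 08:30–15:46 = 7 h 16 min; less 30 min break → 6 h 46 min
Fri: 05:12–16:42 = 11 h 30 min; less 30 min break → 11 h 0 min
Sat: 08:10–13:19 = 5 h 9 min; less 10 min break → 4 h 59 min
Sun: 10:57–19:25 = 8 h 28 min
Total: 8 h 50 min + 4 h 40 min + 6 h 46 min + 11 h 0 min + 4 h 59 min + 8 h 28 min = 44 h 43 min.

44.72 hours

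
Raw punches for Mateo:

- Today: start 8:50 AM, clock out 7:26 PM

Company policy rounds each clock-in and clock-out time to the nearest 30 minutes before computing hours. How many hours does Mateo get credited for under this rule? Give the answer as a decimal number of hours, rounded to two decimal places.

Today: in 8:50 AM→9:00 AM, out 7:26 PM→7:30 PM; 10 h 30 min

10.50 hours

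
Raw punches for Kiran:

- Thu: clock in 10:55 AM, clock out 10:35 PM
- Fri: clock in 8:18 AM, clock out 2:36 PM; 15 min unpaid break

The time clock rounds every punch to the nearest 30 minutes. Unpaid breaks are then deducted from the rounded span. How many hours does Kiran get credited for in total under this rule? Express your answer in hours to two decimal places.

Thu: in 10:55 AM→11:00 AM, out 10:35 PM→10:30 PM; 11 h 30 min
Fri: in 8:18 AM→8:30 AM, out 2:36 PM→2:30 PM; 6 h 0 min − 15 min = 5 h 45 min
Total credited: 17 h 15 min.

17.25 hours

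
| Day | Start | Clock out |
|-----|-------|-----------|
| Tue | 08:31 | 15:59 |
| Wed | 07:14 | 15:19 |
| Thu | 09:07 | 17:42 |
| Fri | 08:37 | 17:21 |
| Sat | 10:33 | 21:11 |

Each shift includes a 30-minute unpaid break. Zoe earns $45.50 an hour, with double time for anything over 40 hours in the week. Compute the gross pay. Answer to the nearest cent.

Tue: 08:31–15:59 = 7 h 28 min; less 30 min break → 6 h 58 min
Wed: 07:14–15:19 = 8 h 5 min; less 30 min break → 7 h 35 min
Thu: 09:07–17:42 = 8 h 35 min; less 30 min break → 8 h 5 min
Fri: 08:37–17:21 = 8 h 44 min; less 30 min break → 8 h 14 min
Sat: 10:33–21:11 = 10 h 38 min; less 30 min break → 10 h 8 min
Total worked: 41 h 0 min = 2460 min.
Regular 40 h 0 min = 2400 min at $45.50/h; overtime 1 h 0 min = 60 min at $91.00/h.
Pay = (2400 × $45.50 + 60 × $91.00) ÷ 60 = $1911.00.

$1911.00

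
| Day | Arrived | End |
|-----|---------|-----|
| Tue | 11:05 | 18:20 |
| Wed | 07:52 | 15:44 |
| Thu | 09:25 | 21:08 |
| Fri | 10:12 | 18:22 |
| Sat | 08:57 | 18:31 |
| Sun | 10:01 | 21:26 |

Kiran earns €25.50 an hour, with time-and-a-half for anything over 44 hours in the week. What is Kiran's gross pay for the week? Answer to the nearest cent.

Tue: 11:05–18:20 = 7 h 15 min
Wed: 07:52–15:44 = 7 h 52 min
Thu: 09:25–21:08 = 11 h 43 min
Fri: 10:12–18:22 = 8 h 10 min
Sat: 08:57–18:31 = 9 h 34 min
Sun: 10:01–21:26 = 11 h 25 min
Total worked: 55 h 59 min = 3359 min.
Regular 44 h 0 min = 2640 min at €25.50/h; overtime 11 h 59 min = 719 min at €38.25/h.
Pay = (2640 × €25.50 + 719 × €38.25) ÷ 60 = €1580.36.

€1580.36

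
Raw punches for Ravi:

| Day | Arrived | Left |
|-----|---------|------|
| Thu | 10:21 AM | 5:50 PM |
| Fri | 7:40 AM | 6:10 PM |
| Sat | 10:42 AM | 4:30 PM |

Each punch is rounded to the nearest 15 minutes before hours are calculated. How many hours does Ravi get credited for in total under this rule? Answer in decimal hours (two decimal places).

23.75 hours

Thu: in 10:21 AM→10:15 AM, out 5:50 PM→5:45 PM; 7 h 30 min
Fri: in 7:40 AM→7:45 AM, out 6:10 PM→6:15 PM; 10 h 30 min
Sat: in 10:42 AM→10:45 AM, out 4:30 PM→4:30 PM; 5 h 45 min
Total credited: 23 h 45 min.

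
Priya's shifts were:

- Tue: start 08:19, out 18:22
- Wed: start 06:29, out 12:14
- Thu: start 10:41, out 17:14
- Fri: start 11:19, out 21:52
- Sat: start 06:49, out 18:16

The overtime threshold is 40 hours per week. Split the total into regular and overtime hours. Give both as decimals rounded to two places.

Tue: 08:19–18:22 = 10 h 3 min
Wed: 06:29–12:14 = 5 h 45 min
Thu: 10:41–17:14 = 6 h 33 min
Fri: 11:19–21:52 = 10 h 33 min
Sat: 06:49–18:16 = 11 h 27 min
Total worked: 44 h 21 min = 44.35 h.
Threshold 40 h → overtime 4 h 21 min, regular 40 h 0 min.

Regular 40.00 hours, overtime 4.35 hours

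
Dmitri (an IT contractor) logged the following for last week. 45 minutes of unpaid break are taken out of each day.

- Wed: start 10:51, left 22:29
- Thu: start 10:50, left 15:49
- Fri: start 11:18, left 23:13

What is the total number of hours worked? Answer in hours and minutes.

26 h 17 min

Wed: 10:51–22:29 = 11 h 38 min; less 45 min break → 10 h 53 min
Thu: 10:50–15:49 = 4 h 59 min; less 45 min break → 4 h 14 min
Fri: 11:18–23:13 = 11 h 55 min; less 45 min break → 11 h 10 min
Total: 10 h 53 min + 4 h 14 min + 11 h 10 min = 26 h 17 min.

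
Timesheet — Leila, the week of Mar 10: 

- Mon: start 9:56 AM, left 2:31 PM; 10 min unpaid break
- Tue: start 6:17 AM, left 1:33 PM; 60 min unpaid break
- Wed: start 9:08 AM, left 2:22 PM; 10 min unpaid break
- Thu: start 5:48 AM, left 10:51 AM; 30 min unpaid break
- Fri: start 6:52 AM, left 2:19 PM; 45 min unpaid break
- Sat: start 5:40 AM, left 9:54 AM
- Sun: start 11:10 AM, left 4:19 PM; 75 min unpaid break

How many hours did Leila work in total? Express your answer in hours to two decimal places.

35.13 hours

Mon: 9:56 AM–2:31 PM = 4 h 35 min; less 10 min break → 4 h 25 min
Tue: 6:17 AM–1:33 PM = 7 h 16 min; less 60 min break → 6 h 16 min
Wed: 9:08 AM–2:22 PM = 5 h 14 min; less 10 min break → 5 h 4 min
Thu: 5:48 AM–10:51 AM = 5 h 3 min; less 30 min break → 4 h 33 min
Fri: 6:52 AM–2:19 PM = 7 h 27 min; less 45 min break → 6 h 42 min
Sat: 5:40 AM–9:54 AM = 4 h 14 min
Sun: 11:10 AM–4:19 PM = 5 h 9 min; less 75 min break → 3 h 54 min
Total: 4 h 25 min + 6 h 16 min + 5 h 4 min + 4 h 33 min + 6 h 42 min + 4 h 14 min + 3 h 54 min = 35 h 8 min.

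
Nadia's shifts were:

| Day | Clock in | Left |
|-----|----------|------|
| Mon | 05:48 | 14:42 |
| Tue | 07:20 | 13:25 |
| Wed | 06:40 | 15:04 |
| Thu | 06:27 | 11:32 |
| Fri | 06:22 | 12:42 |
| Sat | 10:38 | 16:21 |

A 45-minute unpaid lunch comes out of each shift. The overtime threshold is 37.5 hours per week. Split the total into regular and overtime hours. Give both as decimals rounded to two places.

Mon: 05:48–14:42 = 8 h 54 min; less 45 min break → 8 h 9 min
Tue: 07:20–13:25 = 6 h 5 min; less 45 min break → 5 h 20 min
Wed: 06:40–15:04 = 8 h 24 min; less 45 min break → 7 h 39 min
Thu: 06:27–11:32 = 5 h 5 min; less 45 min break → 4 h 20 min
Fri: 06:22–12:42 = 6 h 20 min; less 45 min break → 5 h 35 min
Sat: 10:38–16:21 = 5 h 43 min; less 45 min break → 4 h 58 min
Total worked: 36 h 1 min = 36.02 h.
Threshold 37.5 h → overtime 0 h 0 min, regular 36 h 1 min.

Regular 36.02 hours, overtime 0.00 hours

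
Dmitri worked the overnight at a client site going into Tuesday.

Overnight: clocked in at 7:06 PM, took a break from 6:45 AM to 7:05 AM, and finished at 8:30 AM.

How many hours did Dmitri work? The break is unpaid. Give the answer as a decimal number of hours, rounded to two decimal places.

Overnight: 7:06 PM → midnight = 4 h 54 min; midnight → 8:30 AM = 8 h 30 min; span 13 h 24 min; less 20 min break → 13 h 4 min

13.07 hours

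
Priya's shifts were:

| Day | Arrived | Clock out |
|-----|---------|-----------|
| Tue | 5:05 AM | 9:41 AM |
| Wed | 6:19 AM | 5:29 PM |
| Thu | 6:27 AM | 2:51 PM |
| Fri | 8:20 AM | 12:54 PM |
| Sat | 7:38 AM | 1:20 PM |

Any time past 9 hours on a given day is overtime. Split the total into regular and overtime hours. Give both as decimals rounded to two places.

Tue: 5:05 AM–9:41 AM = 4 h 36 min
Wed: 6:19 AM–5:29 PM = 11 h 10 min
Thu: 6:27 AM–2:51 PM = 8 h 24 min
Fri: 8:20 AM–12:54 PM = 4 h 34 min
Sat: 7:38 AM–1:20 PM = 5 h 42 min
Tue reg 4 h 36 min / OT 0 h 0 min; Wed reg 9 h 0 min / OT 2 h 10 min; Thu reg 8 h 24 min / OT 0 h 0 min; Fri reg 4 h 34 min / OT 0 h 0 min; Sat reg 5 h 42 min / OT 0 h 0 min.
Totals: regular 32 h 16 min, overtime 2 h 10 min.

Regular 32.27 hours, overtime 2.17 hours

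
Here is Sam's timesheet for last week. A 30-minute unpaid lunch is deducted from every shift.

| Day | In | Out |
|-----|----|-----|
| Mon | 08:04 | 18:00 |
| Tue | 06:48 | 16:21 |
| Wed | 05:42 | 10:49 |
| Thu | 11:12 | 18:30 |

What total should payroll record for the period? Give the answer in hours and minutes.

Mon: 08:04–18:00 = 9 h 56 min; less 30 min break → 9 h 26 min
Tue: 06:48–16:21 = 9 h 33 min; less 30 min break → 9 h 3 min
Wed: 05:42–10:49 = 5 h 7 min; less 30 min break → 4 h 37 min
Thu: 11:12–18:30 = 7 h 18 min; less 30 min break → 6 h 48 min
Total: 9 h 26 min + 9 h 3 min + 4 h 37 min + 6 h 48 min = 29 h 54 min.

29 h 54 min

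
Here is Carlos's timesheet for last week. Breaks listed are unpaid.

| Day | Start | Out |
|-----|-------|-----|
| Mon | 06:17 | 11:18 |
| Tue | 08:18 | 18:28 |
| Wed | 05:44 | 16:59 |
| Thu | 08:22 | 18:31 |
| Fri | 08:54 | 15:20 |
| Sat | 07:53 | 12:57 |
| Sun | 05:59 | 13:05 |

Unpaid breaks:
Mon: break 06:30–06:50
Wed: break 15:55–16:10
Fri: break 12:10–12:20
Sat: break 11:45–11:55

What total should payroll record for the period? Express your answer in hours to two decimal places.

54.27 hours

Mon: 06:17–11:18 = 5 h 1 min; less 20 min break → 4 h 41 min
Tue: 08:18–18:28 = 10 h 10 min
Wed: 05:44–16:59 = 11 h 15 min; less 15 min break → 11 h 0 min
Thu: 08:22–18:31 = 10 h 9 min
Fri: 08:54–15:20 = 6 h 26 min; less 10 min break → 6 h 16 min
Sat: 07:53–12:57 = 5 h 4 min; less 10 min break → 4 h 54 min
Sun: 05:59–13:05 = 7 h 6 min
Total: 4 h 41 min + 10 h 10 min + 11 h 0 min + 10 h 9 min + 6 h 16 min + 4 h 54 min + 7 h 6 min = 54 h 16 min.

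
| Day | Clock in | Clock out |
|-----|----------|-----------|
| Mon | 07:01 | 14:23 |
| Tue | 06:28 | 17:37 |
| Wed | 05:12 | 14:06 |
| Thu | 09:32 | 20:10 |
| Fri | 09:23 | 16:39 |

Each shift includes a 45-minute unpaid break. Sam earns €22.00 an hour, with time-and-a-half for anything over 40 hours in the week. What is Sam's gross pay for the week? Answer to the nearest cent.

Mon: 07:01–14:23 = 7 h 22 min; less 45 min break → 6 h 37 min
Tue: 06:28–17:37 = 11 h 9 min; less 45 min break → 10 h 24 min
Wed: 05:12–14:06 = 8 h 54 min; less 45 min break → 8 h 9 min
Thu: 09:32–20:10 = 10 h 38 min; less 45 min break → 9 h 53 min
Fri: 09:23–16:39 = 7 h 16 min; less 45 min break → 6 h 31 min
Total worked: 41 h 34 min = 2494 min.
Regular 40 h 0 min = 2400 min at €22.00/h; overtime 1 h 34 min = 94 min at €33.00/h.
Pay = (2400 × €22.00 + 94 × €33.00) ÷ 60 = €931.70.

€931.70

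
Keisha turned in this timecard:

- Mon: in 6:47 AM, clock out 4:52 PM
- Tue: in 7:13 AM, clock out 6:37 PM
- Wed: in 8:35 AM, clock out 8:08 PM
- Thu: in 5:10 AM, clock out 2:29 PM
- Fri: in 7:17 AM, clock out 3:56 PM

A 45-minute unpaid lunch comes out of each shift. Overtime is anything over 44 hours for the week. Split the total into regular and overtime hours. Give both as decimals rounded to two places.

Mon: 6:47 AM–4:52 PM = 10 h 5 min; less 45 min break → 9 h 20 min
Tue: 7:13 AM–6:37 PM = 11 h 24 min; less 45 min break → 10 h 39 min
Wed: 8:35 AM–8:08 PM = 11 h 33 min; less 45 min break → 10 h 48 min
Thu: 5:10 AM–2:29 PM = 9 h 19 min; less 45 min break → 8 h 34 min
Fri: 7:17 AM–3:56 PM = 8 h 39 min; less 45 min break → 7 h 54 min
Total worked: 47 h 15 min = 47.25 h.
Threshold 44 h → overtime 3 h 15 min, regular 44 h 0 min.

Regular 44.00 hours, overtime 3.25 hours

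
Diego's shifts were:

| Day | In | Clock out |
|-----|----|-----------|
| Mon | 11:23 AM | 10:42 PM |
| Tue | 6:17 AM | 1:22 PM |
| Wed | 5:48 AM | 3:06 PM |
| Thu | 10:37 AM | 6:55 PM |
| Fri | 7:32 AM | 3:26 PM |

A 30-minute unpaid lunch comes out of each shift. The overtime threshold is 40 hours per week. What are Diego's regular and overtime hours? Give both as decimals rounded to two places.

Mon: 11:23 AM–10:42 PM = 11 h 19 min; less 30 min break → 10 h 49 min
Tue: 6:17 AM–1:22 PM = 7 h 5 min; less 30 min break → 6 h 35 min
Wed: 5:48 AM–3:06 PM = 9 h 18 min; less 30 min break → 8 h 48 min
Thu: 10:37 AM–6:55 PM = 8 h 18 min; less 30 min break → 7 h 48 min
Fri: 7:32 AM–3:26 PM = 7 h 54 min; less 30 min break → 7 h 24 min
Total worked: 41 h 24 min = 41.40 h.
Threshold 40 h → overtime 1 h 24 min, regular 40 h 0 min.

Regular 40.00 hours, overtime 1.40 hours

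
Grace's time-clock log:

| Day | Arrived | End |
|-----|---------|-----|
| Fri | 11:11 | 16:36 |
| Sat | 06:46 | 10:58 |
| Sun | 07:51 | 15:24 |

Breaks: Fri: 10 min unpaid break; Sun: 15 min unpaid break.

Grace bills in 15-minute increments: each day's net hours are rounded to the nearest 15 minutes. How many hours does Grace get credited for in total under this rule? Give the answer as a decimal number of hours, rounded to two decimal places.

Fri: 11:11–16:36 = 5 h 25 min − 10 min = 5 h 15 min → rounds to 5 h 15 min
Sat: 06:46–10:58 = 4 h 12 min → rounds to 4 h 15 min
Sun: 07:51–15:24 = 7 h 33 min − 15 min = 7 h 18 min → rounds to 7 h 15 min
Total credited: 16 h 45 min.

16.75 hours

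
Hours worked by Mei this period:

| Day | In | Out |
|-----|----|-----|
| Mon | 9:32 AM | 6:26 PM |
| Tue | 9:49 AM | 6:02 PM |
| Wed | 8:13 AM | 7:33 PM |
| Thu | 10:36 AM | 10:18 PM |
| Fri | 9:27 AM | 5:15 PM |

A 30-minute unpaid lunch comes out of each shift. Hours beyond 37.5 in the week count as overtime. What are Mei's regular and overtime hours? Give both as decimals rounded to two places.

Mon: 9:32 AM–6:26 PM = 8 h 54 min; less 30 min break → 8 h 24 min
Tue: 9:49 AM–6:02 PM = 8 h 13 min; less 30 min break → 7 h 43 min
Wed: 8:13 AM–7:33 PM = 11 h 20 min; less 30 min break → 10 h 50 min
Thu: 10:36 AM–10:18 PM = 11 h 42 min; less 30 min break → 11 h 12 min
Fri: 9:27 AM–5:15 PM = 7 h 48 min; less 30 min break → 7 h 18 min
Total worked: 45 h 27 min = 45.45 h.
Threshold 37.5 h → overtime 7 h 57 min, regular 37 h 30 min.

Regular 37.50 hours, overtime 7.95 hours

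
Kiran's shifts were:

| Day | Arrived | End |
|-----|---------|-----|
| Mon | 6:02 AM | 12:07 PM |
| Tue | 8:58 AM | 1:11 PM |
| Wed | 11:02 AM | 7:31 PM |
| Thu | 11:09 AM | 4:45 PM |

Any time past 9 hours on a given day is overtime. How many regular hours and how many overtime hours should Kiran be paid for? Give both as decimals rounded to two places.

Mon: 6:02 AM–12:07 PM = 6 h 5 min
Tue: 8:58 AM–1:11 PM = 4 h 13 min
Wed: 11:02 AM–7:31 PM = 8 h 29 min
Thu: 11:09 AM–4:45 PM = 5 h 36 min
Mon reg 6 h 5 min / OT 0 h 0 min; Tue reg 4 h 13 min / OT 0 h 0 min; Wed reg 8 h 29 min / OT 0 h 0 min; Thu reg 5 h 36 min / OT 0 h 0 min.
Totals: regular 24 h 23 min, overtime 0 h 0 min.

Regular 24.38 hours, overtime 0.00 hours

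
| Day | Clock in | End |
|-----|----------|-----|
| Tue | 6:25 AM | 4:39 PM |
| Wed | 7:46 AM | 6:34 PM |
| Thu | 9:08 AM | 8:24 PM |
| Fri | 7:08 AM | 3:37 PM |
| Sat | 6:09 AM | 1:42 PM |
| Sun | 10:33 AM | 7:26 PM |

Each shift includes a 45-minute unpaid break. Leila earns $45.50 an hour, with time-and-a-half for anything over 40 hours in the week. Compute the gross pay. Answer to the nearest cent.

$2687.91

Tue: 6:25 AM–4:39 PM = 10 h 14 min; less 45 min break → 9 h 29 min
Wed: 7:46 AM–6:34 PM = 10 h 48 min; less 45 min break → 10 h 3 min
Thu: 9:08 AM–8:24 PM = 11 h 16 min; less 45 min break → 10 h 31 min
Fri: 7:08 AM–3:37 PM = 8 h 29 min; less 45 min break → 7 h 44 min
Sat: 6:09 AM–1:42 PM = 7 h 33 min; less 45 min break → 6 h 48 min
Sun: 10:33 AM–7:26 PM = 8 h 53 min; less 45 min break → 8 h 8 min
Total worked: 52 h 43 min = 3163 min.
Regular 40 h 0 min = 2400 min at $45.50/h; overtime 12 h 43 min = 763 min at $68.25/h.
Pay = (2400 × $45.50 + 763 × $68.25) ÷ 60 = $2687.91.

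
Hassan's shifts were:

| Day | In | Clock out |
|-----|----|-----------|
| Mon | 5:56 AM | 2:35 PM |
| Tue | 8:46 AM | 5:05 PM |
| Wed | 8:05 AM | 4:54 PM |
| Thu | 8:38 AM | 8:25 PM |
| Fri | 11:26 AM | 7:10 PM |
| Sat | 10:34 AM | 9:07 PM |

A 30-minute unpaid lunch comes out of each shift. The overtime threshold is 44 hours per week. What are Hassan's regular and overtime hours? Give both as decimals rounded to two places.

Mon: 5:56 AM–2:35 PM = 8 h 39 min; less 30 min break → 8 h 9 min
Tue: 8:46 AM–5:05 PM = 8 h 19 min; less 30 min break → 7 h 49 min
Wed: 8:05 AM–4:54 PM = 8 h 49 min; less 30 min break → 8 h 19 min
Thu: 8:38 AM–8:25 PM = 11 h 47 min; less 30 min break → 11 h 17 min
Fri: 11:26 AM–7:10 PM = 7 h 44 min; less 30 min break → 7 h 14 min
Sat: 10:34 AM–9:07 PM = 10 h 33 min; less 30 min break → 10 h 3 min
Total worked: 52 h 51 min = 52.85 h.
Threshold 44 h → overtime 8 h 51 min, regular 44 h 0 min.

Regular 44.00 hours, overtime 8.85 hours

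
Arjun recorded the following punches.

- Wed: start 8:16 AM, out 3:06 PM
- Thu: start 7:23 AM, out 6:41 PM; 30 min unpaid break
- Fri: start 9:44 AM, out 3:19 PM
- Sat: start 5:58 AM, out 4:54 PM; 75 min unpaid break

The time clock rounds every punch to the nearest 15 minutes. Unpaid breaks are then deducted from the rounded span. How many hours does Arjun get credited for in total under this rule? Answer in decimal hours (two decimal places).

Wed: in 8:16 AM→8:15 AM, out 3:06 PM→3:00 PM; 6 h 45 min
Thu: in 7:23 AM→7:30 AM, out 6:41 PM→6:45 PM; 11 h 15 min − 30 min = 10 h 45 min
Fri: in 9:44 AM→9:45 AM, out 3:19 PM→3:15 PM; 5 h 30 min
Sat: in 5:58 AM→6:00 AM, out 4:54 PM→5:00 PM; 11 h 0 min − 75 min = 9 h 45 min
Total credited: 32 h 45 min.

32.75 hours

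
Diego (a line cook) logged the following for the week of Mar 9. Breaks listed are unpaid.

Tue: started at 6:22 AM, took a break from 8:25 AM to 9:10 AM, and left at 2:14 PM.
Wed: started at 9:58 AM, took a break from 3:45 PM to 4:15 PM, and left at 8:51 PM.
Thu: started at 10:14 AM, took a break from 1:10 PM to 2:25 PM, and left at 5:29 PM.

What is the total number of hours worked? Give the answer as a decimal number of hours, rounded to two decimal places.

23.50 hours

Tue: 6:22 AM–2:14 PM = 7 h 52 min; less 45 min break → 7 h 7 min
Wed: 9:58 AM–8:51 PM = 10 h 53 min; less 30 min break → 10 h 23 min
Thu: 10:14 AM–5:29 PM = 7 h 15 min; less 75 min break → 6 h 0 min
Total: 7 h 7 min + 10 h 23 min + 6 h 0 min = 23 h 30 min.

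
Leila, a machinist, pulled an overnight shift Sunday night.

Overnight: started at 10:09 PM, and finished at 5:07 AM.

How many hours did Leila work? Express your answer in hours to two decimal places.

6.97 hours

Overnight: 10:09 PM → midnight = 1 h 51 min; midnight → 5:07 AM = 5 h 7 min; span 6 h 58 min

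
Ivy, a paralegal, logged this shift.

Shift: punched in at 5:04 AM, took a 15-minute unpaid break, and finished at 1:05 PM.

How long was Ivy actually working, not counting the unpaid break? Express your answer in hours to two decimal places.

Shift: 5:04 AM–1:05 PM = 8 h 1 min; less 15 min break → 7 h 46 min

7.77 hours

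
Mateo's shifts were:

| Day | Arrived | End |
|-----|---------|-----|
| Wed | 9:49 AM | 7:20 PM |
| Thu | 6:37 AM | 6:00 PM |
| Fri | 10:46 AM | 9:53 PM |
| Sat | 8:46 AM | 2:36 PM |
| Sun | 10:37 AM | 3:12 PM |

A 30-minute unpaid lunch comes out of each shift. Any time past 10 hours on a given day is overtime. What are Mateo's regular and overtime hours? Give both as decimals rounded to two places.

Regular 38.43 hours, overtime 1.50 hours

Wed: 9:49 AM–7:20 PM = 9 h 31 min; less 30 min break → 9 h 1 min
Thu: 6:37 AM–6:00 PM = 11 h 23 min; less 30 min break → 10 h 53 min
Fri: 10:46 AM–9:53 PM = 11 h 7 min; less 30 min break → 10 h 37 min
Sat: 8:46 AM–2:36 PM = 5 h 50 min; less 30 min break → 5 h 20 min
Sun: 10:37 AM–3:12 PM = 4 h 35 min; less 30 min break → 4 h 5 min
Wed reg 9 h 1 min / OT 0 h 0 min; Thu reg 10 h 0 min / OT 0 h 53 min; Fri reg 10 h 0 min / OT 0 h 37 min; Sat reg 5 h 20 min / OT 0 h 0 min; Sun reg 4 h 5 min / OT 0 h 0 min.
Totals: regular 38 h 26 min, overtime 1 h 30 min.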